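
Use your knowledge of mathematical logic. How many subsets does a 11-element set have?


The power set of a set with n elements has 2^n elements.
|P(S)| = 2^11 = 2048

2048


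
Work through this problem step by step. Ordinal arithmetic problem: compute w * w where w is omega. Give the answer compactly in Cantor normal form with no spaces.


Compute w * w.
Ordinal * is associative and left-distributive over +, but NOT commutative; for finite n>1, n*w = w but w*n stays w*n.
w * w = w^2 by definition.
Result = w^2

w^2


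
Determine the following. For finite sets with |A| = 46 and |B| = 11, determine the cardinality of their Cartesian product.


The Cartesian product A x B contains all ordered pairs (a, b).
|A x B| = |A| * |B| = 46 * 11 = 506

506


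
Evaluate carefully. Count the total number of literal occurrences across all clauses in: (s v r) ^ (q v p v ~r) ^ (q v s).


Counting literals in each clause:
Clause 1: 2 literal(s)
Clause 2: 3 literal(s)
Clause 3: 2 literal(s)
Total = 7

7


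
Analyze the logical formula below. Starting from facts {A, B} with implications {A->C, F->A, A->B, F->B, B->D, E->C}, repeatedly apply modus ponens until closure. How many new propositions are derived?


Initial facts: {A, B}
Apply modus ponens to closure:
  A and A->C  =>  C
  B and B->D  =>  D
Final known: {A, B, C, D}
New propositions: {C, D}
Count = 2

2


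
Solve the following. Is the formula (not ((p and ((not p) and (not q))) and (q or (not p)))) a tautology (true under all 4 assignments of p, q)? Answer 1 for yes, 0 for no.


Check all 4 assignments:
p=0, q=0: 1
p=0, q=1: 1
p=1, q=0: 1
p=1, q=1: 1
Satisfying count = 4/4.
Tautology iff count = 4: yes.

1


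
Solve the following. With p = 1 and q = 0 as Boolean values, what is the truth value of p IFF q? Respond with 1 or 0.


p = 1, q = 0
Operation: p IFF q
Evaluate: 1 IFF 0 = 0

0


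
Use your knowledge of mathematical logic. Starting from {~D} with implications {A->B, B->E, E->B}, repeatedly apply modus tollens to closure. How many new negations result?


Initial negated facts: {~D}
Apply modus tollens to closure:
  (no implication fires)
Final negated: {~D}
New negations: {(none)}
Count = 0

0


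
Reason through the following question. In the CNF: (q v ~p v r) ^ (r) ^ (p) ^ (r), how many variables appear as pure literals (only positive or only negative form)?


Check each variable for pure literal status:
p: mixed (not pure)
q: pure positive
r: pure positive
Pure literal count = 2

2


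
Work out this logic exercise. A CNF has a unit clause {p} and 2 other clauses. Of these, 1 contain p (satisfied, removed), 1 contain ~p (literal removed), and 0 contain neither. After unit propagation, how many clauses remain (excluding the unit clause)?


Satisfied (removed): 1
Shortened (remain): 1
Unchanged (remain): 0
Remaining = 1 + 0 = 1

1


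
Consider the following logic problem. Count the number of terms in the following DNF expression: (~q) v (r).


A DNF formula is a disjunction of terms (conjunctions).
Terms are separated by v.
Counting the disjuncts: 2 terms.

2


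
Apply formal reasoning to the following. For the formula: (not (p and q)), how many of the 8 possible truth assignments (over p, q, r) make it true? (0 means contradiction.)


Check all 8 assignments:
p=0, q=0, r=0: 1
p=0, q=0, r=1: 1
p=0, q=1, r=0: 1
p=0, q=1, r=1: 1
p=1, q=0, r=0: 1
p=1, q=0, r=1: 1
p=1, q=1, r=0: 0
p=1, q=1, r=1: 0
Count of True = 6

6


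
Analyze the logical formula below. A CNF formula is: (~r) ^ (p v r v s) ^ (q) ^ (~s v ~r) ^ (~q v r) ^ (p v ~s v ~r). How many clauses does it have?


A CNF formula is a conjunction of clauses.
Clauses are separated by ^.
Counting the conjuncts: 6 clauses.

6


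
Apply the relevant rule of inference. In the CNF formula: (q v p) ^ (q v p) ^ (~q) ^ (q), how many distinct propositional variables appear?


Identify each variable that appears in the formula.
Variables found: p, q
Count = 2

2


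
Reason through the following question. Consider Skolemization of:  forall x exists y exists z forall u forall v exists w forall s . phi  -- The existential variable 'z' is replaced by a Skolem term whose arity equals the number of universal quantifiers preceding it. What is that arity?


Quantifier prefix: forall x exists y exists z forall u forall v exists w forall s
'z' is existentially quantified at position 3.
Universal variables preceding it: x
Skolem function arity = 1

1


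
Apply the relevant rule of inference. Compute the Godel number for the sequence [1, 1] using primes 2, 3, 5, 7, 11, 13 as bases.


Encode each element as an exponent of the corresponding prime:
  2^1 = 2
  3^1 = 3
Product = 2 * 3 = 6

6


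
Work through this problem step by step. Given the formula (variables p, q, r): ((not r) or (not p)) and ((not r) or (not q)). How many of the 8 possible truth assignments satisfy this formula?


Evaluate all 8 assignments for p, q, r:
p=0, q=0, r=0: 1
p=0, q=0, r=1: 1
p=0, q=1, r=0: 1
p=0, q=1, r=1: 0
p=1, q=0, r=0: 1
p=1, q=0, r=1: 0
p=1, q=1, r=0: 1
p=1, q=1, r=1: 0
Satisfying count = 5

5


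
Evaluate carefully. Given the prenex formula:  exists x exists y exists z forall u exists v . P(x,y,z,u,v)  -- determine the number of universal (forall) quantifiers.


Quantifier prefix: exists x exists y exists z forall u exists v
Mark each quantifier type:
  E E E U E
Universal count = 1, Existential count = 4
Asked for universal (forall) quantifiers: 1

1


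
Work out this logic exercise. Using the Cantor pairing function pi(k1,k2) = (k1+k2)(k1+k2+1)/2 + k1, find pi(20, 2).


k1 + k2 = 22
(k1+k2)(k1+k2+1)/2 = 22 * 23 / 2 = 253
pi = 253 + 20 = 273

273


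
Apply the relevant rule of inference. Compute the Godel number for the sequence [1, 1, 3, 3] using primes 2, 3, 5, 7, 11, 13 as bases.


Encode each element as an exponent of the corresponding prime:
  2^1 = 2
  3^1 = 3
  5^3 = 125
  7^3 = 343
Product = 2 * 3 * 125 * 343 = 257250

257250


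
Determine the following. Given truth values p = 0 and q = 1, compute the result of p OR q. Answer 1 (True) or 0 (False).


p = 0, q = 1
Operation: p OR q
Evaluate: 0 OR 1 = 1

1


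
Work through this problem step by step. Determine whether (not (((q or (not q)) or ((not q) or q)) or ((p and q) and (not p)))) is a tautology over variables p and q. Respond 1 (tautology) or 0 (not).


Check all 4 assignments:
p=0, q=0: 0
p=0, q=1: 0
p=1, q=0: 0
p=1, q=1: 0
Satisfying count = 0/4.
Tautology iff count = 4: no.

0


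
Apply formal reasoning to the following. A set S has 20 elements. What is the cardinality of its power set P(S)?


The power set of a set with n elements has 2^n elements.
|P(S)| = 2^20 = 1048576

1048576


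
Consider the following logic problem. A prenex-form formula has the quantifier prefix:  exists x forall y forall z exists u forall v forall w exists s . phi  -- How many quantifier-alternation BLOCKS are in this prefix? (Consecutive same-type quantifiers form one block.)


Quantifier-type sequence: E A A E A A E  (A=forall, E=exists)
Group into maximal same-type runs:
  Ex1 | Ax2 | Ex1 | Ax2 | Ex1
Number of blocks = 5

5


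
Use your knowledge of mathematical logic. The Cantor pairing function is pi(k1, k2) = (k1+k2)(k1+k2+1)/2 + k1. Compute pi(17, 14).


k1 + k2 = 31
(k1+k2)(k1+k2+1)/2 = 31 * 32 / 2 = 496
pi = 496 + 17 = 513

513


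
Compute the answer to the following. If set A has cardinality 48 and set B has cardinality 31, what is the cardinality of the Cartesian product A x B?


The Cartesian product A x B contains all ordered pairs (a, b).
|A x B| = |A| * |B| = 48 * 31 = 1488

1488


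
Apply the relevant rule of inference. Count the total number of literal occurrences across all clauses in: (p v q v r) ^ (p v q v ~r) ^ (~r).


Counting literals in each clause:
Clause 1: 3 literal(s)
Clause 2: 3 literal(s)
Clause 3: 1 literal(s)
Total = 7

7


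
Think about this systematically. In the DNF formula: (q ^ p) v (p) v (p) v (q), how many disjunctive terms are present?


A DNF formula is a disjunction of terms (conjunctions).
Terms are separated by v.
Counting the disjuncts: 4 terms.

4


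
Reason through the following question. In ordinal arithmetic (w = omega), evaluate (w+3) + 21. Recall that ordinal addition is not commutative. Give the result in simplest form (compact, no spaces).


Compute (w+3) + 21.
Ordinal + is associative but NOT commutative; for finite n>0, n + w = w but w + n stays w+n.
By associativity: (w+3) + 21 = w + (3+21) = w+24.
Result = w+24

w+24


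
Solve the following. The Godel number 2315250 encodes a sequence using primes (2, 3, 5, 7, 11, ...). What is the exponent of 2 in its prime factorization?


Factorize 2315250 by dividing by 2 repeatedly.
Division steps: 2 divides 2315250 exactly 1 time(s).
Exponent of 2 = 1

1


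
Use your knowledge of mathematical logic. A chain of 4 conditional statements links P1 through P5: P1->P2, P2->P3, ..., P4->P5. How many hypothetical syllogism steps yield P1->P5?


With 4 implications in a chain connecting 5 propositions:
P1->P2, P2->P3, ..., P4->P5
Steps needed = (number of implications) - 1 = 4 - 1 = 3

3


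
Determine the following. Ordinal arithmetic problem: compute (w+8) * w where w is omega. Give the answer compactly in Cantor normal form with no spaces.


Compute (w+8) * w.
Ordinal * is associative and left-distributive over +, but NOT commutative; for finite n>1, n*w = w but w*n stays w*n.
(w+8) * w = sup{(w+8)*k : k<w} = sup{w*k+8} = w^2 (the +8 tail is absorbed in the limit).
Result = w^2

w^2


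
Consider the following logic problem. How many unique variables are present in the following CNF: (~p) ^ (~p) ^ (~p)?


Identify each variable that appears in the formula.
Variables found: p
Count = 1

1


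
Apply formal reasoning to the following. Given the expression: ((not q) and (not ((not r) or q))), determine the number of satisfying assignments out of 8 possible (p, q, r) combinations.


Check all 8 assignments:
p=0, q=0, r=0: 0
p=0, q=0, r=1: 1
p=0, q=1, r=0: 0
p=0, q=1, r=1: 0
p=1, q=0, r=0: 0
p=1, q=0, r=1: 1
p=1, q=1, r=0: 0
p=1, q=1, r=1: 0
Count of True = 2

2


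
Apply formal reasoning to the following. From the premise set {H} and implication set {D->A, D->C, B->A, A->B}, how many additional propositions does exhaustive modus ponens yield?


Initial facts: {H}
Apply modus ponens to closure:
  (no implication fires)
Final known: {H}
New propositions: {(none)}
Count = 0

0


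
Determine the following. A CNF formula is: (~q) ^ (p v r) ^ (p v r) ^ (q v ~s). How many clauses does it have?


A CNF formula is a conjunction of clauses.
Clauses are separated by ^.
Counting the conjuncts: 4 clauses.

4


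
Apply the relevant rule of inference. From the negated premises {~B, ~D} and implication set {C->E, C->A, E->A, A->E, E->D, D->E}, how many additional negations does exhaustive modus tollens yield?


Initial negated facts: {~B, ~D}
Apply modus tollens to closure:
  ~D and E->D  =>  ~E
  ~E and C->E  =>  ~C
  ~E and A->E  =>  ~A
Final negated: {~A, ~B, ~C, ~D, ~E}
New negations: {~A, ~C, ~E}
Count = 3

3


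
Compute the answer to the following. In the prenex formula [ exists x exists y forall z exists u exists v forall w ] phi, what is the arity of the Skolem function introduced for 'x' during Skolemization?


Quantifier prefix: exists x exists y forall z exists u exists v forall w
'x' is existentially quantified at position 1.
No universal quantifiers precede it.
Skolem function arity = 0 (a Skolem constant)

0


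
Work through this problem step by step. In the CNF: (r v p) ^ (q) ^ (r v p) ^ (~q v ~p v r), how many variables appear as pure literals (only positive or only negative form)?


Check each variable for pure literal status:
p: mixed (not pure)
q: mixed (not pure)
r: pure positive
Pure literal count = 1

1


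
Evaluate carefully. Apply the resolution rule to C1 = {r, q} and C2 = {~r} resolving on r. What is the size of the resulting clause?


Remove r from C1 and ~r from C2.
C1 remainder: {q}
C2 remainder: {}
Union (resolvent): {q}
Resolvent has 1 literal(s).

1


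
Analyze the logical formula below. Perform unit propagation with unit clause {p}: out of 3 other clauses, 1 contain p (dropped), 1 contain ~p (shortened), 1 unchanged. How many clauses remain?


Satisfied (removed): 1
Shortened (remain): 1
Unchanged (remain): 1
Remaining = 1 + 1 = 2

2


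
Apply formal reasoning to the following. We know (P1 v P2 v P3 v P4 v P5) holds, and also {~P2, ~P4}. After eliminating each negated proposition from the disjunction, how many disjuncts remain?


Original disjuncts (5): P1, P2, P3, P4, P5
Negated (eliminate): ~P2, ~P4
Remaining disjuncts: P1, P3, P5
Count = 5 - 2 = 3

3


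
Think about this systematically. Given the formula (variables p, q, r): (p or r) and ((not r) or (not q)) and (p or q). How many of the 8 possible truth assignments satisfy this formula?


Evaluate all 8 assignments for p, q, r:
p=0, q=0, r=0: 0
p=0, q=0, r=1: 0
p=0, q=1, r=0: 0
p=0, q=1, r=1: 0
p=1, q=0, r=0: 1
p=1, q=0, r=1: 1
p=1, q=1, r=0: 1
p=1, q=1, r=1: 0
Satisfying count = 3

3


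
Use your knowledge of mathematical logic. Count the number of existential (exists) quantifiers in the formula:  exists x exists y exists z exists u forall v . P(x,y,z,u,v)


Quantifier prefix: exists x exists y exists z exists u forall v
Mark each quantifier type:
  E E E E U
Universal count = 1, Existential count = 4
Asked for existential (exists) quantifiers: 4

4


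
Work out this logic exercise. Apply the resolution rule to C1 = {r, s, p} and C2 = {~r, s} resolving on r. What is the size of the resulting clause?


Remove r from C1 and ~r from C2.
C1 remainder: {s, p}
C2 remainder: {s}
Union (resolvent): {p, s}
Resolvent has 2 literal(s).

2


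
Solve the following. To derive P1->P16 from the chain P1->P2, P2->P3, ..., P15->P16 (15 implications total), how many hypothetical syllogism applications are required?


With 15 implications in a chain connecting 16 propositions:
P1->P2, P2->P3, ..., P15->P16
Steps needed = (number of implications) - 1 = 15 - 1 = 14

14


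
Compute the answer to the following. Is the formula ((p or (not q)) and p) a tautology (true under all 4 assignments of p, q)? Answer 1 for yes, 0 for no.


Check all 4 assignments:
p=0, q=0: 0
p=0, q=1: 0
p=1, q=0: 1
p=1, q=1: 1
Satisfying count = 2/4.
Tautology iff count = 4: no.

0


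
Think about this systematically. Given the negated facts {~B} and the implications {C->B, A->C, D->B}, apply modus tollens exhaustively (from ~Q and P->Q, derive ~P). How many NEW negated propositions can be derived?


Initial negated facts: {~B}
Apply modus tollens to closure:
  ~B and C->B  =>  ~C
  ~C and A->C  =>  ~A
  ~B and D->B  =>  ~D
Final negated: {~A, ~B, ~C, ~D}
New negations: {~A, ~C, ~D}
Count = 3

3


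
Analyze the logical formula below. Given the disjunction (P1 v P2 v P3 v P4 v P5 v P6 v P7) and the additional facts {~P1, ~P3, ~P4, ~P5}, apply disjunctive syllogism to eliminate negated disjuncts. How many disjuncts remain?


Original disjuncts (7): P1, P2, P3, P4, P5, P6, P7
Negated (eliminate): ~P1, ~P3, ~P4, ~P5
Remaining disjuncts: P2, P6, P7
Count = 7 - 4 = 3

3


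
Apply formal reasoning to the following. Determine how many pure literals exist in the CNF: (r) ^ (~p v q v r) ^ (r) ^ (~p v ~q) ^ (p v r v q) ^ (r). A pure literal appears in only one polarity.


Check each variable for pure literal status:
p: mixed (not pure)
q: mixed (not pure)
r: pure positive
Pure literal count = 1

1


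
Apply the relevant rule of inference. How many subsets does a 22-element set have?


The power set of a set with n elements has 2^n elements.
|P(S)| = 2^22 = 4194304

4194304


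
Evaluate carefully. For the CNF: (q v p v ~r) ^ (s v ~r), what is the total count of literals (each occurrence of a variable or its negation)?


Counting literals in each clause:
Clause 1: 3 literal(s)
Clause 2: 2 literal(s)
Total = 5

5


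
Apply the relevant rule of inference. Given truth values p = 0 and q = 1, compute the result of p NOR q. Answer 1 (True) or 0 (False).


p = 0, q = 1
Operation: p NOR q
Evaluate: 0 NOR 1 = 0

0


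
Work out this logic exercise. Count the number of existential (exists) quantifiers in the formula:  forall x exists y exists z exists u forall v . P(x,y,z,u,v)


Quantifier prefix: forall x exists y exists z exists u forall v
Mark each quantifier type:
  U E E E U
Universal count = 2, Existential count = 3
Asked for existential (exists) quantifiers: 3

3


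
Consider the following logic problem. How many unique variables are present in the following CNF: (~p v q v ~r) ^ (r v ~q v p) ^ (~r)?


Identify each variable that appears in the formula.
Variables found: p, q, r
Count = 3

3


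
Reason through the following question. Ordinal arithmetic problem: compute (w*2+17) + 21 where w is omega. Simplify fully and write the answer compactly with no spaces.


Compute (w*2+17) + 21.
Ordinal + is associative but NOT commutative; for finite n>0, n + w = w but w + n stays w+n.
By associativity: (w*2+17) + 21 = w*2 + (17+21) = w*2+38.
Result = w*2+38

w*2+38


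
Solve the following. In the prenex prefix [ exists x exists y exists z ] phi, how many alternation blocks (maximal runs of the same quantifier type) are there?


Quantifier-type sequence: E E E  (A=forall, E=exists)
Group into maximal same-type runs:
  Ex3
Number of blocks = 1

1


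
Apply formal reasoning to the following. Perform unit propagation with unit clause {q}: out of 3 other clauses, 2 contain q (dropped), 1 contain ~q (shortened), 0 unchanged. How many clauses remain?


Satisfied (removed): 2
Shortened (remain): 1
Unchanged (remain): 0
Remaining = 1 + 0 = 1

1


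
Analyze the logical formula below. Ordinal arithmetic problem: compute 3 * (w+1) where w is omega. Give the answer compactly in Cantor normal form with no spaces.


Compute 3 * (w+1).
Ordinal * is associative and left-distributive over +, but NOT commutative; for finite n>1, n*w = w but w*n stays w*n.
By left-distributivity: 3 * (w+1) = 3*w + 3*1 = w + 3 = w+3.
Result = w+3

w+3


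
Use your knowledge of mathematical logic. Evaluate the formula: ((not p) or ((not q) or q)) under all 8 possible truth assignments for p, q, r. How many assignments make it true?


Check all 8 assignments:
p=0, q=0, r=0: 1
p=0, q=0, r=1: 1
p=0, q=1, r=0: 1
p=0, q=1, r=1: 1
p=1, q=0, r=0: 1
p=1, q=0, r=1: 1
p=1, q=1, r=0: 1
p=1, q=1, r=1: 1
Count of True = 8

8


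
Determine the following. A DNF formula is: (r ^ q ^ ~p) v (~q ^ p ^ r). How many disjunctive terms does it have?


A DNF formula is a disjunction of terms (conjunctions).
Terms are separated by v.
Counting the disjuncts: 2 terms.

2


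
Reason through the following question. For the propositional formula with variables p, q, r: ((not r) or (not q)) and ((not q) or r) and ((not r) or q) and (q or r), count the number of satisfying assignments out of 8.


Evaluate all 8 assignments for p, q, r:
p=0, q=0, r=0: 0
p=0, q=0, r=1: 0
p=0, q=1, r=0: 0
p=0, q=1, r=1: 0
p=1, q=0, r=0: 0
p=1, q=0, r=1: 0
p=1, q=1, r=0: 0
p=1, q=1, r=1: 0
Satisfying count = 0

0


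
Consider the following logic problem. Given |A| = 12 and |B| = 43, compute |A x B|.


The Cartesian product A x B contains all ordered pairs (a, b).
|A x B| = |A| * |B| = 12 * 43 = 516

516


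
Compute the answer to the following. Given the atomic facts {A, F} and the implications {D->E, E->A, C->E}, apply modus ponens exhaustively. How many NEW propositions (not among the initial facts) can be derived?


Initial facts: {A, F}
Apply modus ponens to closure:
  (no implication fires)
Final known: {A, F}
New propositions: {(none)}
Count = 0

0


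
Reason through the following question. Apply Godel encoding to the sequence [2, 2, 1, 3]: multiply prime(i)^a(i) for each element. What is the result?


Encode each element as an exponent of the corresponding prime:
  2^2 = 4
  3^2 = 9
  5^1 = 5
  7^3 = 343
Product = 4 * 9 * 5 * 343 = 61740

61740


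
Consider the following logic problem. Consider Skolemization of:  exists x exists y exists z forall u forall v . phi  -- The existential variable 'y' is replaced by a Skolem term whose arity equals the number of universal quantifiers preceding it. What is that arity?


Quantifier prefix: exists x exists y exists z forall u forall v
'y' is existentially quantified at position 2.
No universal quantifiers precede it.
Skolem function arity = 0 (a Skolem constant)

0


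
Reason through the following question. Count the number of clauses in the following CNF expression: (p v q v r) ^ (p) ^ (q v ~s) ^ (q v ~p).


A CNF formula is a conjunction of clauses.
Clauses are separated by ^.
Counting the conjuncts: 4 clauses.

4


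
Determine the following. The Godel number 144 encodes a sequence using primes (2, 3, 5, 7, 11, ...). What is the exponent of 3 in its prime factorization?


Factorize 144 by dividing by 3 repeatedly.
Division steps: 3 divides 144 exactly 2 time(s).
Exponent of 3 = 2

2


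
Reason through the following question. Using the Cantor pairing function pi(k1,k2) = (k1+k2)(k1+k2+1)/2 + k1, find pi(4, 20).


k1 + k2 = 24
(k1+k2)(k1+k2+1)/2 = 24 * 25 / 2 = 300
pi = 300 + 4 = 304

304


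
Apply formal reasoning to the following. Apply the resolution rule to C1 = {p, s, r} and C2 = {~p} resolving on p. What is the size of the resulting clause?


Remove p from C1 and ~p from C2.
C1 remainder: {s, r}
C2 remainder: {}
Union (resolvent): {r, s}
Resolvent has 2 literal(s).

2


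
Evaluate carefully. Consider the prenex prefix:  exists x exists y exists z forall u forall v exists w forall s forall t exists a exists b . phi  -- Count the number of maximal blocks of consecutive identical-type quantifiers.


Quantifier-type sequence: E E E A A E A A E E  (A=forall, E=exists)
Group into maximal same-type runs:
  Ex3 | Ax2 | Ex1 | Ax2 | Ex2
Number of blocks = 5

5


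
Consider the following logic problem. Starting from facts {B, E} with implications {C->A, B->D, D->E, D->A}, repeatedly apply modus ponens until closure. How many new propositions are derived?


Initial facts: {B, E}
Apply modus ponens to closure:
  B and B->D  =>  D
  D and D->A  =>  A
Final known: {A, B, D, E}
New propositions: {A, D}
Count = 2

2


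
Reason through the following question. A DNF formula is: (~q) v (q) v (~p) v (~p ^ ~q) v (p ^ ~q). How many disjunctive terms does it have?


A DNF formula is a disjunction of terms (conjunctions).
Terms are separated by v.
Counting the disjuncts: 5 terms.

5


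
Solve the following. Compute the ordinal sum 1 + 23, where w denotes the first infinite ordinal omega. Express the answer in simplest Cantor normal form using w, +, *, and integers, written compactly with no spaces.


Compute 1 + 23.
Ordinal + is associative but NOT commutative; for finite n>0, n + w = w but w + n stays w+n.
Both operands finite; ordinal + agrees with natural +: 1 + 23 = 24.
Result = 24

24


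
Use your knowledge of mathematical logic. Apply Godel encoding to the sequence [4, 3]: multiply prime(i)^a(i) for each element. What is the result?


Encode each element as an exponent of the corresponding prime:
  2^4 = 16
  3^3 = 27
Product = 16 * 27 = 432

432


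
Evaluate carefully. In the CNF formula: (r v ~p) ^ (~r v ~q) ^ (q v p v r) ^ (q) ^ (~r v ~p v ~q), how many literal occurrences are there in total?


Counting literals in each clause:
Clause 1: 2 literal(s)
Clause 2: 2 literal(s)
Clause 3: 3 literal(s)
Clause 4: 1 literal(s)
Clause 5: 3 literal(s)
Total = 11

11


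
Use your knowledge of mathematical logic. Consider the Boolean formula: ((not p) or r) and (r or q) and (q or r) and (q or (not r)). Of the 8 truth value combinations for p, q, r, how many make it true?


Evaluate all 8 assignments for p, q, r:
p=0, q=0, r=0: 0
p=0, q=0, r=1: 0
p=0, q=1, r=0: 1
p=0, q=1, r=1: 1
p=1, q=0, r=0: 0
p=1, q=0, r=1: 0
p=1, q=1, r=0: 0
p=1, q=1, r=1: 1
Satisfying count = 3

3


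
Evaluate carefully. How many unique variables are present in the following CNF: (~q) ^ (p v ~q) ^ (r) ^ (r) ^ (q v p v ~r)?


Identify each variable that appears in the formula.
Variables found: p, q, r
Count = 3

3


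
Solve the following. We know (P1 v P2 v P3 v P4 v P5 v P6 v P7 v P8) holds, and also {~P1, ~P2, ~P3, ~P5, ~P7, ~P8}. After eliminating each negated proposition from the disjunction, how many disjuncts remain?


Original disjuncts (8): P1, P2, P3, P4, P5, P6, P7, P8
Negated (eliminate): ~P1, ~P2, ~P3, ~P5, ~P7, ~P8
Remaining disjuncts: P4, P6
Count = 8 - 6 = 2

2


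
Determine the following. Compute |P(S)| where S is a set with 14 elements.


The power set of a set with n elements has 2^n elements.
|P(S)| = 2^14 = 16384

16384


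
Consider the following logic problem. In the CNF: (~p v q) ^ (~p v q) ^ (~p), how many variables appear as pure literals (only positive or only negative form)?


Check each variable for pure literal status:
p: pure negative
q: pure positive
r: absent (not pure)
Pure literal count = 2

2


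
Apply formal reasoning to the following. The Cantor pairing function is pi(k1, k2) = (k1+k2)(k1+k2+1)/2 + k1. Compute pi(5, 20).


k1 + k2 = 25
(k1+k2)(k1+k2+1)/2 = 25 * 26 / 2 = 325
pi = 325 + 5 = 330

330


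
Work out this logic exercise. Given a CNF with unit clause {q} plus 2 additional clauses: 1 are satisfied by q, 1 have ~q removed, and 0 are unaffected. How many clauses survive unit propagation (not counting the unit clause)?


Satisfied (removed): 1
Shortened (remain): 1
Unchanged (remain): 0
Remaining = 1 + 0 = 1

1


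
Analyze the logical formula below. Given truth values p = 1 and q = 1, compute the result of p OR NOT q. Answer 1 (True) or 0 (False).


p = 1, q = 1
Operation: p OR NOT q
Evaluate: 1 OR NOT 1 = 1

1


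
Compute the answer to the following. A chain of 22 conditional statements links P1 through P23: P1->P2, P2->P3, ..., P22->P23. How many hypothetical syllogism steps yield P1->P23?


With 22 implications in a chain connecting 23 propositions:
P1->P2, P2->P3, ..., P22->P23
Steps needed = (number of implications) - 1 = 22 - 1 = 21

21


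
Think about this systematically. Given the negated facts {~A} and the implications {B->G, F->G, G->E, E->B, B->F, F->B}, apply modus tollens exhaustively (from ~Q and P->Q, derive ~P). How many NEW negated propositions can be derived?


Initial negated facts: {~A}
Apply modus tollens to closure:
  (no implication fires)
Final negated: {~A}
New negations: {(none)}
Count = 0

0


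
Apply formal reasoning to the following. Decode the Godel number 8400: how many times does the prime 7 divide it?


Factorize 8400 by dividing by 7 repeatedly.
Division steps: 7 divides 8400 exactly 1 time(s).
Exponent of 7 = 1

1


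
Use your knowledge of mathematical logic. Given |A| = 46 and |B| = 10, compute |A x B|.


The Cartesian product A x B contains all ordered pairs (a, b).
|A x B| = |A| * |B| = 46 * 10 = 460

460


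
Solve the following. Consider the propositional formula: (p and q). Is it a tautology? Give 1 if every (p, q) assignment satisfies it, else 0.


Check all 4 assignments:
p=0, q=0: 0
p=0, q=1: 0
p=1, q=0: 0
p=1, q=1: 1
Satisfying count = 1/4.
Tautology iff count = 4: no.

0


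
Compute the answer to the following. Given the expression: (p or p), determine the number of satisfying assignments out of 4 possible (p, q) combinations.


Check all 4 assignments:
p=0, q=0: 0
p=0, q=1: 0
p=1, q=0: 1
p=1, q=1: 1
Count of True = 2

2


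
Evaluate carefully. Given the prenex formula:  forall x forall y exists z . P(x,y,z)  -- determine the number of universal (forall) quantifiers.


Quantifier prefix: forall x forall y exists z
Mark each quantifier type:
  U U E
Universal count = 2, Existential count = 1
Asked for universal (forall) quantifiers: 2

2


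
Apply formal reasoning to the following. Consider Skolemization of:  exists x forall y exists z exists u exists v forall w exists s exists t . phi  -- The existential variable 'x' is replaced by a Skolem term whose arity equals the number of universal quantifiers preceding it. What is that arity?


Quantifier prefix: exists x forall y exists z exists u exists v forall w exists s exists t
'x' is existentially quantified at position 1.
No universal quantifiers precede it.
Skolem function arity = 0 (a Skolem constant)

0


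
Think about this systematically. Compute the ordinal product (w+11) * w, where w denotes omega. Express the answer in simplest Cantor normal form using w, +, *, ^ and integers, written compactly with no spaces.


Compute (w+11) * w.
Ordinal * is associative and left-distributive over +, but NOT commutative; for finite n>1, n*w = w but w*n stays w*n.
(w+11) * w = sup{(w+11)*k : k<w} = sup{w*k+11} = w^2 (the +11 tail is absorbed in the limit).
Result = w^2

w^2


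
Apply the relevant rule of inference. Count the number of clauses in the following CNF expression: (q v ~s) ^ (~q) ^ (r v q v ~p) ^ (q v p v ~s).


A CNF formula is a conjunction of clauses.
Clauses are separated by ^.
Counting the conjuncts: 4 clauses.

4


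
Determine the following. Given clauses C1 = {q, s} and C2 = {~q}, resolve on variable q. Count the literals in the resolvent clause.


Remove q from C1 and ~q from C2.
C1 remainder: {s}
C2 remainder: {}
Union (resolvent): {s}
Resolvent has 1 literal(s).

1


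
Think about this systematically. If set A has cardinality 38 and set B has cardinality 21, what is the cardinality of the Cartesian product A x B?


The Cartesian product A x B contains all ordered pairs (a, b).
|A x B| = |A| * |B| = 38 * 21 = 798

798


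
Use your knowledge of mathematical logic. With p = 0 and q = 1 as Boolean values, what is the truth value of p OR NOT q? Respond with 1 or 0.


p = 0, q = 1
Operation: p OR NOT q
Evaluate: 0 OR NOT 1 = 0

0


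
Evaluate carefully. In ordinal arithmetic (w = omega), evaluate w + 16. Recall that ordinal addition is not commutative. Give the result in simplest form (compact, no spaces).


Compute w + 16.
Ordinal + is associative but NOT commutative; for finite n>0, n + w = w but w + n stays w+n.
w + 16 is already in normal form (a successor ordinal beyond w).
Result = w+16

w+16


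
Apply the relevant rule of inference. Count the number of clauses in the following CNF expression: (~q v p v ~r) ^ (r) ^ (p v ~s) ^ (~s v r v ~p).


A CNF formula is a conjunction of clauses.
Clauses are separated by ^.
Counting the conjuncts: 4 clauses.

4


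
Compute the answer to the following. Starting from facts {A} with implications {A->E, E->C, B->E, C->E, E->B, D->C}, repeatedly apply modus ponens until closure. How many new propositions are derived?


Initial facts: {A}
Apply modus ponens to closure:
  A and A->E  =>  E
  E and E->C  =>  C
  E and E->B  =>  B
Final known: {A, B, C, E}
New propositions: {B, C, E}
Count = 3

3


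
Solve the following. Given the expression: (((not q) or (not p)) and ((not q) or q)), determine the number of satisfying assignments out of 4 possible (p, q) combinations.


Check all 4 assignments:
p=0, q=0: 1
p=0, q=1: 1
p=1, q=0: 1
p=1, q=1: 0
Count of True = 3

3


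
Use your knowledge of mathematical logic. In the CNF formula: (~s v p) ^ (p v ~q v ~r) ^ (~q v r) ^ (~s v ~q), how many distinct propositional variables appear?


Identify each variable that appears in the formula.
Variables found: p, q, r, s
Count = 4

4


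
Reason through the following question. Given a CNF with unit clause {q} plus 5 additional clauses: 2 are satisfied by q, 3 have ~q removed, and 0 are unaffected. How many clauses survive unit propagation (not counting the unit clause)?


Satisfied (removed): 2
Shortened (remain): 3
Unchanged (remain): 0
Remaining = 3 + 0 = 3

3


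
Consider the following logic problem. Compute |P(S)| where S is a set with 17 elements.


The power set of a set with n elements has 2^n elements.
|P(S)| = 2^17 = 131072

131072


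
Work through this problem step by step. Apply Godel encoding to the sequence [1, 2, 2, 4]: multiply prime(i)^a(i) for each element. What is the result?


Encode each element as an exponent of the corresponding prime:
  2^1 = 2
  3^2 = 9
  5^2 = 25
  7^4 = 2401
Product = 2 * 9 * 25 * 2401 = 1080450

1080450


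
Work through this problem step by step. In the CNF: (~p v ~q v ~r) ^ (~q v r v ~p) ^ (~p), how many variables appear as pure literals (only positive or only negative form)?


Check each variable for pure literal status:
p: pure negative
q: pure negative
r: mixed (not pure)
Pure literal count = 2

2


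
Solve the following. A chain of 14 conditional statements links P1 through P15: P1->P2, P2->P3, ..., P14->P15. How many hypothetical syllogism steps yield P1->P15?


With 14 implications in a chain connecting 15 propositions:
P1->P2, P2->P3, ..., P14->P15
Steps needed = (number of implications) - 1 = 14 - 1 = 13

13


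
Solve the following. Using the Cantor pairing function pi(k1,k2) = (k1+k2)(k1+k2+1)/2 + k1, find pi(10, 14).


k1 + k2 = 24
(k1+k2)(k1+k2+1)/2 = 24 * 25 / 2 = 300
pi = 300 + 10 = 310

310


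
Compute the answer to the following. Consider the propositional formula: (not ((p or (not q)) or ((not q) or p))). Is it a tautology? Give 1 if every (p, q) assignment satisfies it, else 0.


Check all 4 assignments:
p=0, q=0: 0
p=0, q=1: 1
p=1, q=0: 0
p=1, q=1: 0
Satisfying count = 1/4.
Tautology iff count = 4: no.

0


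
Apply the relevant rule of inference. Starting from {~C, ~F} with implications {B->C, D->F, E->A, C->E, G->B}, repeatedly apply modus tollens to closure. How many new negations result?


Initial negated facts: {~C, ~F}
Apply modus tollens to closure:
  ~C and B->C  =>  ~B
  ~F and D->F  =>  ~D
  ~B and G->B  =>  ~G
Final negated: {~B, ~C, ~D, ~F, ~G}
New negations: {~B, ~D, ~G}
Count = 3

3


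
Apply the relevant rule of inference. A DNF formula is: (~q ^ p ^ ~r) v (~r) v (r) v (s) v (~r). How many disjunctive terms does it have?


A DNF formula is a disjunction of terms (conjunctions).
Terms are separated by v.
Counting the disjuncts: 5 terms.

5


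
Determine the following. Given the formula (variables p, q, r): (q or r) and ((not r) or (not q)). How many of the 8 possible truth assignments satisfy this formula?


Evaluate all 8 assignments for p, q, r:
p=0, q=0, r=0: 0
p=0, q=0, r=1: 1
p=0, q=1, r=0: 1
p=0, q=1, r=1: 0
p=1, q=0, r=0: 0
p=1, q=0, r=1: 1
p=1, q=1, r=0: 1
p=1, q=1, r=1: 0
Satisfying count = 4

4


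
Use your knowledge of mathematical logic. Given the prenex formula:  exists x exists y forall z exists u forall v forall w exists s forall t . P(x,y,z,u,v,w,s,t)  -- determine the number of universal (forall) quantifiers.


Quantifier prefix: exists x exists y forall z exists u forall v forall w exists s forall t
Mark each quantifier type:
  E E U E U U E U
Universal count = 4, Existential count = 4
Asked for universal (forall) quantifiers: 4

4


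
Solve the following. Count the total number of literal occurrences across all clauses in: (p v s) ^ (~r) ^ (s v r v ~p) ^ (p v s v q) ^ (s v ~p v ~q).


Counting literals in each clause:
Clause 1: 2 literal(s)
Clause 2: 1 literal(s)
Clause 3: 3 literal(s)
Clause 4: 3 literal(s)
Clause 5: 3 literal(s)
Total = 12

12


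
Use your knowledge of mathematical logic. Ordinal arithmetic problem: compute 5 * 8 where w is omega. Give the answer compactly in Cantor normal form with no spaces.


Compute 5 * 8.
Ordinal * is associative and left-distributive over +, but NOT commutative; for finite n>1, n*w = w but w*n stays w*n.
Both finite; ordinal * agrees with natural *: 5 * 8 = 40.
Result = 40

40


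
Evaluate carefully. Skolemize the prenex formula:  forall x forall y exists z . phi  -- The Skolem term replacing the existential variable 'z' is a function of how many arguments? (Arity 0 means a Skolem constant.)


Quantifier prefix: forall x forall y exists z
'z' is existentially quantified at position 3.
Universal variables preceding it: x, y
Skolem function arity = 2

2


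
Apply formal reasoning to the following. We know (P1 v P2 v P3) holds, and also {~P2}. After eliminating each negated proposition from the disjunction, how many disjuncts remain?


Original disjuncts (3): P1, P2, P3
Negated (eliminate): ~P2
Remaining disjuncts: P1, P3
Count = 3 - 1 = 2

2


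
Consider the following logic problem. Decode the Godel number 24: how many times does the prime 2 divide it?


Factorize 24 by dividing by 2 repeatedly.
Division steps: 2 divides 24 exactly 3 time(s).
Exponent of 2 = 3

3


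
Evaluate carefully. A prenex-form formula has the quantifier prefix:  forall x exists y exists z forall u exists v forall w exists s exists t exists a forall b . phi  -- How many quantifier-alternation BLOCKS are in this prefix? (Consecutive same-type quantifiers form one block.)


Quantifier-type sequence: A E E A E A E E E A  (A=forall, E=exists)
Group into maximal same-type runs:
  Ax1 | Ex2 | Ax1 | Ex1 | Ax1 | Ex3 | Ax1
Number of blocks = 7

7


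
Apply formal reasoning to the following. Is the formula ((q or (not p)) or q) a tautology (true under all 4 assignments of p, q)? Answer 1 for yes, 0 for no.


Check all 4 assignments:
p=0, q=0: 1
p=0, q=1: 1
p=1, q=0: 0
p=1, q=1: 1
Satisfying count = 3/4.
Tautology iff count = 4: no.

0


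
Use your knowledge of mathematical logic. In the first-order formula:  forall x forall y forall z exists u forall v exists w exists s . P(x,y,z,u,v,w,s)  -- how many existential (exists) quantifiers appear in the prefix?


Quantifier prefix: forall x forall y forall z exists u forall v exists w exists s
Mark each quantifier type:
  U U U E U E E
Universal count = 4, Existential count = 3
Asked for existential (exists) quantifiers: 3

3


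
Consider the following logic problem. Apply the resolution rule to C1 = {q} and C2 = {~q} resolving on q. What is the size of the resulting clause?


Remove q from C1 and ~q from C2.
C1 remainder: {}
C2 remainder: {}
Union (resolvent): {} (empty clause)
Resolvent has 0 literal(s).

0


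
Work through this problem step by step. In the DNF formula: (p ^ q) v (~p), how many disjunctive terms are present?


A DNF formula is a disjunction of terms (conjunctions).
Terms are separated by v.
Counting the disjuncts: 2 terms.

2


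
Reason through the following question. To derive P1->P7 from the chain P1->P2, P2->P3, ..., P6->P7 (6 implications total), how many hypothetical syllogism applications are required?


With 6 implications in a chain connecting 7 propositions:
P1->P2, P2->P3, ..., P6->P7
Steps needed = (number of implications) - 1 = 6 - 1 = 5

5


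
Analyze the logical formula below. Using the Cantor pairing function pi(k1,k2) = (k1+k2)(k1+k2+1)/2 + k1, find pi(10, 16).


k1 + k2 = 26
(k1+k2)(k1+k2+1)/2 = 26 * 27 / 2 = 351
pi = 351 + 10 = 361

361


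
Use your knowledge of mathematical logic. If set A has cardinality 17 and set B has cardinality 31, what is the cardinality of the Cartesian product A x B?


The Cartesian product A x B contains all ordered pairs (a, b).
|A x B| = |A| * |B| = 17 * 31 = 527

527


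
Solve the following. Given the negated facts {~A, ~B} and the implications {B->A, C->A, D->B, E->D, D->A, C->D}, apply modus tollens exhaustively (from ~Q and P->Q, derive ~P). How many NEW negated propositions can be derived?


Initial negated facts: {~A, ~B}
Apply modus tollens to closure:
  ~A and C->A  =>  ~C
  ~B and D->B  =>  ~D
  ~D and E->D  =>  ~E
Final negated: {~A, ~B, ~C, ~D, ~E}
New negations: {~C, ~D, ~E}
Count = 3

3


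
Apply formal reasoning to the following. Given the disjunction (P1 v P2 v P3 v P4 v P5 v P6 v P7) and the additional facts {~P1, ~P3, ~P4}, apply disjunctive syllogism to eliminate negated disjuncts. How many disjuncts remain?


Original disjuncts (7): P1, P2, P3, P4, P5, P6, P7
Negated (eliminate): ~P1, ~P3, ~P4
Remaining disjuncts: P2, P5, P6, P7
Count = 7 - 3 = 4

4
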